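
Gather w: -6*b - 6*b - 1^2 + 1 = -12*b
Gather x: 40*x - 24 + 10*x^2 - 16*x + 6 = 10*x^2 + 24*x - 18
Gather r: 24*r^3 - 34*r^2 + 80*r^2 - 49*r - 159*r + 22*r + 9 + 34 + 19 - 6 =24*r^3 + 46*r^2 - 186*r + 56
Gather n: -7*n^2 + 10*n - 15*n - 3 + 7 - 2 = -7*n^2 - 5*n + 2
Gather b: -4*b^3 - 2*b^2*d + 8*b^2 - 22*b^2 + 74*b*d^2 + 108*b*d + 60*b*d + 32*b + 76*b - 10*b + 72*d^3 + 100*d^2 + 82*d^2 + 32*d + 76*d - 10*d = -4*b^3 + b^2*(-2*d - 14) + b*(74*d^2 + 168*d + 98) + 72*d^3 + 182*d^2 + 98*d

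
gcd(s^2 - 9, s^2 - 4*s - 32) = 1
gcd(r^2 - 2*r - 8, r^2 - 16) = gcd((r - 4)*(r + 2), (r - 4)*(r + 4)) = r - 4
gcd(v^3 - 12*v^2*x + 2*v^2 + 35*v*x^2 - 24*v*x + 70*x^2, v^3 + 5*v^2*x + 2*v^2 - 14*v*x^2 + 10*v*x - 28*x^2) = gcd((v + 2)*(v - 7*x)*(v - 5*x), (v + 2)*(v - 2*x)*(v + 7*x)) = v + 2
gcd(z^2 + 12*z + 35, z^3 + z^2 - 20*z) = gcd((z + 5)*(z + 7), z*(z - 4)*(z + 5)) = z + 5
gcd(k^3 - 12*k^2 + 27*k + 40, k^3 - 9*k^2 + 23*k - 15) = k - 5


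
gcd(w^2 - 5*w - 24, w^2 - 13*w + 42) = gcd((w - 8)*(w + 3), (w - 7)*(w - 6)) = 1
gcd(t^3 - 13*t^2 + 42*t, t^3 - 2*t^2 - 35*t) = t^2 - 7*t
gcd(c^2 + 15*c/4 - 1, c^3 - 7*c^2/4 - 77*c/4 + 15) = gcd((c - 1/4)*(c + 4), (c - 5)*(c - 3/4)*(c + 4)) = c + 4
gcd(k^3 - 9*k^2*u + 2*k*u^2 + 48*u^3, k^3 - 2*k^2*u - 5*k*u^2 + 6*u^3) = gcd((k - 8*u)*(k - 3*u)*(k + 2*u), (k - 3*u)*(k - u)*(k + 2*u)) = -k^2 + k*u + 6*u^2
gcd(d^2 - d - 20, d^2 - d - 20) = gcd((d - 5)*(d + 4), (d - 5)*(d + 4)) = d^2 - d - 20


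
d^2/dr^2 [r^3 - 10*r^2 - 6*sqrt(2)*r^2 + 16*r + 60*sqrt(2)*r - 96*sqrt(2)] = 6*r - 20 - 12*sqrt(2)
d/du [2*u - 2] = 2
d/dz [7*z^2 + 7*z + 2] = 14*z + 7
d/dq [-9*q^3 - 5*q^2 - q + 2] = -27*q^2 - 10*q - 1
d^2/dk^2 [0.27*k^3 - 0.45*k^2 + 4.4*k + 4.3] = 1.62*k - 0.9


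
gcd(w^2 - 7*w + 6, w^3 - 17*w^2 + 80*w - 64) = w - 1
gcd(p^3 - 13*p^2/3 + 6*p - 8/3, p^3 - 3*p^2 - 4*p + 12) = p - 2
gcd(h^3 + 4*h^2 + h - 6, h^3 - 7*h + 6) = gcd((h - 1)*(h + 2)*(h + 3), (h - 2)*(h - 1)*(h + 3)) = h^2 + 2*h - 3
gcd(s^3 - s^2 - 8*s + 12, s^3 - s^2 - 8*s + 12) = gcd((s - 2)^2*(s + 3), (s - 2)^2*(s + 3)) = s^3 - s^2 - 8*s + 12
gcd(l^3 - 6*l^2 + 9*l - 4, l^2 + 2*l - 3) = l - 1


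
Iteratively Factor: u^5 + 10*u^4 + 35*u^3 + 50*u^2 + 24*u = (u + 1)*(u^4 + 9*u^3 + 26*u^2 + 24*u) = (u + 1)*(u + 2)*(u^3 + 7*u^2 + 12*u) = (u + 1)*(u + 2)*(u + 3)*(u^2 + 4*u) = (u + 1)*(u + 2)*(u + 3)*(u + 4)*(u)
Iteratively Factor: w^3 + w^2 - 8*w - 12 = (w - 3)*(w^2 + 4*w + 4) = (w - 3)*(w + 2)*(w + 2)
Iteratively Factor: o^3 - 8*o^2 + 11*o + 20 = (o - 4)*(o^2 - 4*o - 5) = (o - 5)*(o - 4)*(o + 1)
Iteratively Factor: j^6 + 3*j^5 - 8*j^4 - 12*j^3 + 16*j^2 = (j + 2)*(j^5 + j^4 - 10*j^3 + 8*j^2) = (j + 2)*(j + 4)*(j^4 - 3*j^3 + 2*j^2) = (j - 1)*(j + 2)*(j + 4)*(j^3 - 2*j^2) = (j - 2)*(j - 1)*(j + 2)*(j + 4)*(j^2) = j*(j - 2)*(j - 1)*(j + 2)*(j + 4)*(j)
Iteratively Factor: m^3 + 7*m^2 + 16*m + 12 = (m + 2)*(m^2 + 5*m + 6) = (m + 2)*(m + 3)*(m + 2)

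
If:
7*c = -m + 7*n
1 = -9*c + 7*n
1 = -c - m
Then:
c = -2/3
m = -1/3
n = -5/7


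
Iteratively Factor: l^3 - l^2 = (l - 1)*(l^2) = l*(l - 1)*(l)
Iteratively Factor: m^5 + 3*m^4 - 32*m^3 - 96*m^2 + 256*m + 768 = (m - 4)*(m^4 + 7*m^3 - 4*m^2 - 112*m - 192) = (m - 4)*(m + 3)*(m^3 + 4*m^2 - 16*m - 64) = (m - 4)*(m + 3)*(m + 4)*(m^2 - 16) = (m - 4)*(m + 3)*(m + 4)^2*(m - 4)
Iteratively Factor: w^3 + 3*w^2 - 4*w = (w - 1)*(w^2 + 4*w) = (w - 1)*(w + 4)*(w)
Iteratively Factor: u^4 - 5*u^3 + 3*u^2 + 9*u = (u - 3)*(u^3 - 2*u^2 - 3*u) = (u - 3)^2*(u^2 + u) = u*(u - 3)^2*(u + 1)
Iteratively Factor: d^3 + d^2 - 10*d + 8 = (d - 1)*(d^2 + 2*d - 8) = (d - 1)*(d + 4)*(d - 2)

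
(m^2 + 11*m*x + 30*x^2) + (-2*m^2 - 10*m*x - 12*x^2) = -m^2 + m*x + 18*x^2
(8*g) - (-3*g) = 11*g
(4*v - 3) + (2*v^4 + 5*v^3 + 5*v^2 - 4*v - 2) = 2*v^4 + 5*v^3 + 5*v^2 - 5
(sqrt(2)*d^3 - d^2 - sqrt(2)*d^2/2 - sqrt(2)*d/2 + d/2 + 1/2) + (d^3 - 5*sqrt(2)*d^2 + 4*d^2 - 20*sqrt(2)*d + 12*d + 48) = d^3 + sqrt(2)*d^3 - 11*sqrt(2)*d^2/2 + 3*d^2 - 41*sqrt(2)*d/2 + 25*d/2 + 97/2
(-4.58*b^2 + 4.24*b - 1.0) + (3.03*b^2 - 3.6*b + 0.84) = -1.55*b^2 + 0.64*b - 0.16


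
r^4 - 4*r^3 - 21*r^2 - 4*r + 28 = (r - 7)*(r - 1)*(r + 2)^2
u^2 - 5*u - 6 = (u - 6)*(u + 1)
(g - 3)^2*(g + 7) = g^3 + g^2 - 33*g + 63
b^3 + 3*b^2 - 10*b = b*(b - 2)*(b + 5)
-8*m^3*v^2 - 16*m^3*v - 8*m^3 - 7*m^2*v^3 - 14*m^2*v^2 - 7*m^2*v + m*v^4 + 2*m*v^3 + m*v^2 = (-8*m + v)*(m + v)*(v + 1)*(m*v + m)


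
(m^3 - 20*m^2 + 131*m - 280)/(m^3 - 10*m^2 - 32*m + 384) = (m^2 - 12*m + 35)/(m^2 - 2*m - 48)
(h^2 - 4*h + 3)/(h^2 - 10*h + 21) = (h - 1)/(h - 7)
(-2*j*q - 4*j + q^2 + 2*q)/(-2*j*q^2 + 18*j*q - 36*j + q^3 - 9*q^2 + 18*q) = (q + 2)/(q^2 - 9*q + 18)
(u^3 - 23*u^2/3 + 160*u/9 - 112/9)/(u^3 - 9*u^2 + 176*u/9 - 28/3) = (3*u^2 - 16*u + 16)/(3*u^2 - 20*u + 12)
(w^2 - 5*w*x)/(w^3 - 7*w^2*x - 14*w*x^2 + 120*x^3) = -w/(-w^2 + 2*w*x + 24*x^2)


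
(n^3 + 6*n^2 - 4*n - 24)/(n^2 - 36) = (n^2 - 4)/(n - 6)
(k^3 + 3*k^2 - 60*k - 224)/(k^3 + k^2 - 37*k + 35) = (k^2 - 4*k - 32)/(k^2 - 6*k + 5)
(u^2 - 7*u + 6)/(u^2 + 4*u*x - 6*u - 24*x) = (u - 1)/(u + 4*x)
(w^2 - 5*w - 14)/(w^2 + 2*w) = (w - 7)/w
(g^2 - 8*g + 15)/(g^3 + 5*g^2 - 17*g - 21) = (g - 5)/(g^2 + 8*g + 7)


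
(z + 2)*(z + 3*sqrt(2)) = z^2 + 2*z + 3*sqrt(2)*z + 6*sqrt(2)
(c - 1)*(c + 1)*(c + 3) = c^3 + 3*c^2 - c - 3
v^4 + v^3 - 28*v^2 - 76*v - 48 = (v - 6)*(v + 1)*(v + 2)*(v + 4)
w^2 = w^2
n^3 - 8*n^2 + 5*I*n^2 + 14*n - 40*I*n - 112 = (n - 8)*(n - 2*I)*(n + 7*I)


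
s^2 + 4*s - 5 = (s - 1)*(s + 5)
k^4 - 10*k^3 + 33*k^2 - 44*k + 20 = (k - 5)*(k - 2)^2*(k - 1)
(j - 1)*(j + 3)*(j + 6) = j^3 + 8*j^2 + 9*j - 18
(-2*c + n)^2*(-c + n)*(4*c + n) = -16*c^4 + 28*c^3*n - 12*c^2*n^2 - c*n^3 + n^4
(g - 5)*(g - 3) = g^2 - 8*g + 15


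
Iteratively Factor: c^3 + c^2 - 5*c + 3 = (c - 1)*(c^2 + 2*c - 3) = (c - 1)*(c + 3)*(c - 1)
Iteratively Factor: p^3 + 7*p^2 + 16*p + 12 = (p + 2)*(p^2 + 5*p + 6) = (p + 2)*(p + 3)*(p + 2)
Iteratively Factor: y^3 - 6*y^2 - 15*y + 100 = (y + 4)*(y^2 - 10*y + 25) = (y - 5)*(y + 4)*(y - 5)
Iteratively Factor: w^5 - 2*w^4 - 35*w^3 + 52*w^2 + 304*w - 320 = (w - 1)*(w^4 - w^3 - 36*w^2 + 16*w + 320) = (w - 1)*(w + 4)*(w^3 - 5*w^2 - 16*w + 80) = (w - 5)*(w - 1)*(w + 4)*(w^2 - 16) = (w - 5)*(w - 4)*(w - 1)*(w + 4)*(w + 4)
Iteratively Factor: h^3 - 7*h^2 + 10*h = (h - 2)*(h^2 - 5*h) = (h - 5)*(h - 2)*(h)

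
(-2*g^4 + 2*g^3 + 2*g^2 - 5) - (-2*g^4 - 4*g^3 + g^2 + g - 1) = 6*g^3 + g^2 - g - 4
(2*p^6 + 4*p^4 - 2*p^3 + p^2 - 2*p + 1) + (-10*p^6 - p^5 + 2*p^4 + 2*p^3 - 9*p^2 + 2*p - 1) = -8*p^6 - p^5 + 6*p^4 - 8*p^2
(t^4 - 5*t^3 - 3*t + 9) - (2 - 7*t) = t^4 - 5*t^3 + 4*t + 7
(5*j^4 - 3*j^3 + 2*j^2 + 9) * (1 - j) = -5*j^5 + 8*j^4 - 5*j^3 + 2*j^2 - 9*j + 9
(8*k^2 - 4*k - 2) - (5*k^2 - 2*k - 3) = 3*k^2 - 2*k + 1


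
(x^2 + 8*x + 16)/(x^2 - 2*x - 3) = (x^2 + 8*x + 16)/(x^2 - 2*x - 3)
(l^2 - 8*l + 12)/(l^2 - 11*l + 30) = (l - 2)/(l - 5)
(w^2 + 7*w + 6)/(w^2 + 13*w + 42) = (w + 1)/(w + 7)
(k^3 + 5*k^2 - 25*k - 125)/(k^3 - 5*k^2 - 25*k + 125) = (k + 5)/(k - 5)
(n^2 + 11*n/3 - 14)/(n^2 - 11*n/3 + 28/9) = 3*(n + 6)/(3*n - 4)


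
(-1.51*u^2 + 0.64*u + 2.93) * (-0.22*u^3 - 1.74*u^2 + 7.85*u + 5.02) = 0.3322*u^5 + 2.4866*u^4 - 13.6117*u^3 - 7.6544*u^2 + 26.2133*u + 14.7086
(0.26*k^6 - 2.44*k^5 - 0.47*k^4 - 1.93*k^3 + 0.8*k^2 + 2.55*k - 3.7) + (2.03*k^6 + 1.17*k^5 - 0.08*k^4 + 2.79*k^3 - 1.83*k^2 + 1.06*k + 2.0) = 2.29*k^6 - 1.27*k^5 - 0.55*k^4 + 0.86*k^3 - 1.03*k^2 + 3.61*k - 1.7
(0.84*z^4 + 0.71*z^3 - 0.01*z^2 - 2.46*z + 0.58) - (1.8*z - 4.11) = 0.84*z^4 + 0.71*z^3 - 0.01*z^2 - 4.26*z + 4.69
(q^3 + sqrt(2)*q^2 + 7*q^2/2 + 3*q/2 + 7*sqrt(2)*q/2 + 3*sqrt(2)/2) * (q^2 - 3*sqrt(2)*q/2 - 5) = q^5 - sqrt(2)*q^4/2 + 7*q^4/2 - 13*q^3/2 - 7*sqrt(2)*q^3/4 - 28*q^2 - 23*sqrt(2)*q^2/4 - 35*sqrt(2)*q/2 - 12*q - 15*sqrt(2)/2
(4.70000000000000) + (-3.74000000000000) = 0.960000000000000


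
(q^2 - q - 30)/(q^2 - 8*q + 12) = (q + 5)/(q - 2)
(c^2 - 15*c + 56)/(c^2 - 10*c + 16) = (c - 7)/(c - 2)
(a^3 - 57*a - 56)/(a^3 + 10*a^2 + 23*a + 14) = (a - 8)/(a + 2)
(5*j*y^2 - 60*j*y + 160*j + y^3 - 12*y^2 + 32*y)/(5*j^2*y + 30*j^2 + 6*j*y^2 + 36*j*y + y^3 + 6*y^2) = (y^2 - 12*y + 32)/(j*y + 6*j + y^2 + 6*y)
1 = 1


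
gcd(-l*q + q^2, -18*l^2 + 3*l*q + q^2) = 1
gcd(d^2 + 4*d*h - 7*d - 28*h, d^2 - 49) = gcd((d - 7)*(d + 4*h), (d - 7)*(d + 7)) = d - 7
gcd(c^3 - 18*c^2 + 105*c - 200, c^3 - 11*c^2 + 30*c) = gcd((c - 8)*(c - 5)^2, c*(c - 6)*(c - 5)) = c - 5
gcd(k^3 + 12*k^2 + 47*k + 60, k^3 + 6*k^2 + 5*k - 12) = k^2 + 7*k + 12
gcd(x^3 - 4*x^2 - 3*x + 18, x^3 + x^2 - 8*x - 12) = x^2 - x - 6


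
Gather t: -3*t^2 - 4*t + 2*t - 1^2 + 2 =-3*t^2 - 2*t + 1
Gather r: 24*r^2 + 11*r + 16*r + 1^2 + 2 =24*r^2 + 27*r + 3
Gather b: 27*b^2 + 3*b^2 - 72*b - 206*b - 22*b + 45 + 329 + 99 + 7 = 30*b^2 - 300*b + 480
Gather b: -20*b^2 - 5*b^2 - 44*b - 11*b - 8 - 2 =-25*b^2 - 55*b - 10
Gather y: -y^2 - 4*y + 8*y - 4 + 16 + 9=-y^2 + 4*y + 21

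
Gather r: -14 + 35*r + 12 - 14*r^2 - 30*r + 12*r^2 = -2*r^2 + 5*r - 2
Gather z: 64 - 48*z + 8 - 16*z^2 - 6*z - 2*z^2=-18*z^2 - 54*z + 72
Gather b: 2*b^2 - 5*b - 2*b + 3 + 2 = 2*b^2 - 7*b + 5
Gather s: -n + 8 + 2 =10 - n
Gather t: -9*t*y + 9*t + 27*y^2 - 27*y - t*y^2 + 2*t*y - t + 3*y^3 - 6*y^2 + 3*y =t*(-y^2 - 7*y + 8) + 3*y^3 + 21*y^2 - 24*y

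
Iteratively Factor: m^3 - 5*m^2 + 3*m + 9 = (m + 1)*(m^2 - 6*m + 9) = (m - 3)*(m + 1)*(m - 3)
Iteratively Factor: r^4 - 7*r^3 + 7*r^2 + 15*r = (r + 1)*(r^3 - 8*r^2 + 15*r) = (r - 5)*(r + 1)*(r^2 - 3*r) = r*(r - 5)*(r + 1)*(r - 3)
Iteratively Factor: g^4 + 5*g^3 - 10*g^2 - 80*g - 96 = (g + 3)*(g^3 + 2*g^2 - 16*g - 32) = (g - 4)*(g + 3)*(g^2 + 6*g + 8) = (g - 4)*(g + 2)*(g + 3)*(g + 4)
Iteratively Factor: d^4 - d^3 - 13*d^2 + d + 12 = (d - 1)*(d^3 - 13*d - 12) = (d - 4)*(d - 1)*(d^2 + 4*d + 3) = (d - 4)*(d - 1)*(d + 3)*(d + 1)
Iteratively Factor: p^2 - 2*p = (p)*(p - 2)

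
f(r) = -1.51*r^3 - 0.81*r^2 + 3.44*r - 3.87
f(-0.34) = -5.07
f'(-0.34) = 3.47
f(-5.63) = 220.55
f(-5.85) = 250.59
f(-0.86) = -6.47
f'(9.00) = -378.07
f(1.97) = -11.78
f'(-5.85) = -142.11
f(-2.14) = -0.14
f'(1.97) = -17.33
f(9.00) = -1139.31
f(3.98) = -98.21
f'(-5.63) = -131.03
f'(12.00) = -668.32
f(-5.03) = 150.50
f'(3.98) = -74.76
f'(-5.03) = -103.02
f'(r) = -4.53*r^2 - 1.62*r + 3.44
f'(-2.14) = -13.84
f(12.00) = -2688.51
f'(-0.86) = 1.48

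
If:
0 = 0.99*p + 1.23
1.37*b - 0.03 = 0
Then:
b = 0.02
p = -1.24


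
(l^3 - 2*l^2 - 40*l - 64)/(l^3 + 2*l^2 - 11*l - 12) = (l^2 - 6*l - 16)/(l^2 - 2*l - 3)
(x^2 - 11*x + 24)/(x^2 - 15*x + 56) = (x - 3)/(x - 7)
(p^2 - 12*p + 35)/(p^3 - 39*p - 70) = (p - 5)/(p^2 + 7*p + 10)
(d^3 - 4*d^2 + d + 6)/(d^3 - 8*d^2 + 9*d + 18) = (d - 2)/(d - 6)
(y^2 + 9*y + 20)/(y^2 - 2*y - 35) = (y + 4)/(y - 7)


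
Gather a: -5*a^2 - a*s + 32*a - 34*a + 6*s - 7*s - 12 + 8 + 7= -5*a^2 + a*(-s - 2) - s + 3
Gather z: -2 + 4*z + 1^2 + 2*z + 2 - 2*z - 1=4*z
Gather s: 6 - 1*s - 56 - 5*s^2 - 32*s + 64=-5*s^2 - 33*s + 14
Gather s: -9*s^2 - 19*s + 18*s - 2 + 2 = -9*s^2 - s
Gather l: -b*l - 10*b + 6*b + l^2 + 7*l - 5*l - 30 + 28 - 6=-4*b + l^2 + l*(2 - b) - 8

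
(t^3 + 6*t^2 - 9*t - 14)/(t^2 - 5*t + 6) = (t^2 + 8*t + 7)/(t - 3)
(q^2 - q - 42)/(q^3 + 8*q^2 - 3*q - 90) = (q - 7)/(q^2 + 2*q - 15)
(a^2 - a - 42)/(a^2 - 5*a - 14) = (a + 6)/(a + 2)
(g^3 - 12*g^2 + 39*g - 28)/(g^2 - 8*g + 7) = g - 4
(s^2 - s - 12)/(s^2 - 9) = (s - 4)/(s - 3)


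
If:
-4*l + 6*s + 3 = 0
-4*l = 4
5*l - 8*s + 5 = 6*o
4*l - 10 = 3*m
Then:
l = -1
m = -14/3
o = 14/9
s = -7/6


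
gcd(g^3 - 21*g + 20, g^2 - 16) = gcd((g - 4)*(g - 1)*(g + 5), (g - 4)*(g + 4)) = g - 4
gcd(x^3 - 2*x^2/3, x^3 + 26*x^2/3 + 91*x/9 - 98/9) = x - 2/3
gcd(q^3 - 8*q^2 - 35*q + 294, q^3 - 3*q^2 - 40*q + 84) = q^2 - q - 42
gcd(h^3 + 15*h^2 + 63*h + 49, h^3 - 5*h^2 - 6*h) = h + 1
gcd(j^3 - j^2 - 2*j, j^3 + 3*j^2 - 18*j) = j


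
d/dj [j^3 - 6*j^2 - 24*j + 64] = 3*j^2 - 12*j - 24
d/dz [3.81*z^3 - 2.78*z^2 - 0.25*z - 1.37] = 11.43*z^2 - 5.56*z - 0.25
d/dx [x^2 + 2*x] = 2*x + 2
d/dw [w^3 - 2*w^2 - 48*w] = 3*w^2 - 4*w - 48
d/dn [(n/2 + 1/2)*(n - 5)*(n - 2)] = 3*n^2/2 - 6*n + 3/2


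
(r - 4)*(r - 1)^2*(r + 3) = r^4 - 3*r^3 - 9*r^2 + 23*r - 12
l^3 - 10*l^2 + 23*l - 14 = (l - 7)*(l - 2)*(l - 1)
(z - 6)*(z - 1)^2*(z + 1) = z^4 - 7*z^3 + 5*z^2 + 7*z - 6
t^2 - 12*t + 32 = (t - 8)*(t - 4)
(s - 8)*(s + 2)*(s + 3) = s^3 - 3*s^2 - 34*s - 48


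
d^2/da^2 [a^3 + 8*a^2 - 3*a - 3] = 6*a + 16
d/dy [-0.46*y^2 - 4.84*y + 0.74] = -0.92*y - 4.84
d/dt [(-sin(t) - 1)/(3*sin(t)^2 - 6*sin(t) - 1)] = (3*sin(t)^2 + 6*sin(t) - 5)*cos(t)/(-3*sin(t)^2 + 6*sin(t) + 1)^2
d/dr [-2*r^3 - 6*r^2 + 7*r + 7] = -6*r^2 - 12*r + 7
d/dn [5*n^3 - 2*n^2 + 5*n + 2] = 15*n^2 - 4*n + 5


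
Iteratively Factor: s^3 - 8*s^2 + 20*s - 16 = (s - 4)*(s^2 - 4*s + 4) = (s - 4)*(s - 2)*(s - 2)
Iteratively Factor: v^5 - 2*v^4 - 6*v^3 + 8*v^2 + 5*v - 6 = (v + 1)*(v^4 - 3*v^3 - 3*v^2 + 11*v - 6) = (v + 1)*(v + 2)*(v^3 - 5*v^2 + 7*v - 3) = (v - 1)*(v + 1)*(v + 2)*(v^2 - 4*v + 3) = (v - 3)*(v - 1)*(v + 1)*(v + 2)*(v - 1)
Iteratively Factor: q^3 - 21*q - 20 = (q + 4)*(q^2 - 4*q - 5) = (q + 1)*(q + 4)*(q - 5)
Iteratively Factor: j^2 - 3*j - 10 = (j - 5)*(j + 2)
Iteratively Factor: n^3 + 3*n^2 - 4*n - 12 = (n + 3)*(n^2 - 4) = (n - 2)*(n + 3)*(n + 2)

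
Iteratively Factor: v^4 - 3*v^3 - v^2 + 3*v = (v)*(v^3 - 3*v^2 - v + 3) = v*(v - 1)*(v^2 - 2*v - 3) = v*(v - 1)*(v + 1)*(v - 3)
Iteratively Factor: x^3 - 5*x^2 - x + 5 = (x - 1)*(x^2 - 4*x - 5) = (x - 5)*(x - 1)*(x + 1)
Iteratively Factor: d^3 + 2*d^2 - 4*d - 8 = (d + 2)*(d^2 - 4) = (d + 2)^2*(d - 2)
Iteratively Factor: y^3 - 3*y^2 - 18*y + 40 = (y - 5)*(y^2 + 2*y - 8) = (y - 5)*(y - 2)*(y + 4)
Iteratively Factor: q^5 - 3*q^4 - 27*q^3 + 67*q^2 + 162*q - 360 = (q + 4)*(q^4 - 7*q^3 + q^2 + 63*q - 90) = (q + 3)*(q + 4)*(q^3 - 10*q^2 + 31*q - 30) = (q - 3)*(q + 3)*(q + 4)*(q^2 - 7*q + 10) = (q - 3)*(q - 2)*(q + 3)*(q + 4)*(q - 5)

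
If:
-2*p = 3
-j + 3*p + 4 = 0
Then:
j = -1/2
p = -3/2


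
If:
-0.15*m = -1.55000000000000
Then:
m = 10.33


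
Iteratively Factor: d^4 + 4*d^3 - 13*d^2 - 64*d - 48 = (d + 4)*(d^3 - 13*d - 12) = (d + 1)*(d + 4)*(d^2 - d - 12) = (d + 1)*(d + 3)*(d + 4)*(d - 4)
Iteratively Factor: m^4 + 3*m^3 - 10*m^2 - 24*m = (m + 4)*(m^3 - m^2 - 6*m) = (m + 2)*(m + 4)*(m^2 - 3*m) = (m - 3)*(m + 2)*(m + 4)*(m)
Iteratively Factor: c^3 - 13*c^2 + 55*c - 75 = (c - 5)*(c^2 - 8*c + 15) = (c - 5)*(c - 3)*(c - 5)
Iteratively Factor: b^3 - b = (b)*(b^2 - 1) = b*(b - 1)*(b + 1)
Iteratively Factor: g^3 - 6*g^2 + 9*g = (g)*(g^2 - 6*g + 9) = g*(g - 3)*(g - 3)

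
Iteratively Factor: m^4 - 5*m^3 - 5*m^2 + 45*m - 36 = (m - 3)*(m^3 - 2*m^2 - 11*m + 12) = (m - 3)*(m + 3)*(m^2 - 5*m + 4) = (m - 3)*(m - 1)*(m + 3)*(m - 4)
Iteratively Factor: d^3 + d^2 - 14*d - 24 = (d - 4)*(d^2 + 5*d + 6) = (d - 4)*(d + 2)*(d + 3)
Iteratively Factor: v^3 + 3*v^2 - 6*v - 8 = (v - 2)*(v^2 + 5*v + 4) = (v - 2)*(v + 4)*(v + 1)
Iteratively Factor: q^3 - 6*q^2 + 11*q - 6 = (q - 1)*(q^2 - 5*q + 6) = (q - 3)*(q - 1)*(q - 2)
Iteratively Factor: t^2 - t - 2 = (t - 2)*(t + 1)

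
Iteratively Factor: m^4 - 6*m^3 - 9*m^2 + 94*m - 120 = (m - 2)*(m^3 - 4*m^2 - 17*m + 60) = (m - 2)*(m + 4)*(m^2 - 8*m + 15) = (m - 3)*(m - 2)*(m + 4)*(m - 5)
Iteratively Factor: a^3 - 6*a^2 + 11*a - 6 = (a - 2)*(a^2 - 4*a + 3) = (a - 2)*(a - 1)*(a - 3)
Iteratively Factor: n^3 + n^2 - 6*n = (n - 2)*(n^2 + 3*n) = n*(n - 2)*(n + 3)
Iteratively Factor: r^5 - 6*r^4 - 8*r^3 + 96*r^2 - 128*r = (r - 2)*(r^4 - 4*r^3 - 16*r^2 + 64*r) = r*(r - 2)*(r^3 - 4*r^2 - 16*r + 64) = r*(r - 4)*(r - 2)*(r^2 - 16) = r*(r - 4)^2*(r - 2)*(r + 4)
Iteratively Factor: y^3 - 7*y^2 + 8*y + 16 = (y - 4)*(y^2 - 3*y - 4) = (y - 4)^2*(y + 1)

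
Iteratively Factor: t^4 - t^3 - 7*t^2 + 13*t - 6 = (t - 2)*(t^3 + t^2 - 5*t + 3) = (t - 2)*(t + 3)*(t^2 - 2*t + 1) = (t - 2)*(t - 1)*(t + 3)*(t - 1)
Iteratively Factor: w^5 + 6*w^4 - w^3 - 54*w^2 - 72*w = (w - 3)*(w^4 + 9*w^3 + 26*w^2 + 24*w) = w*(w - 3)*(w^3 + 9*w^2 + 26*w + 24) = w*(w - 3)*(w + 3)*(w^2 + 6*w + 8) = w*(w - 3)*(w + 2)*(w + 3)*(w + 4)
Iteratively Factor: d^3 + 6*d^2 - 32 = (d - 2)*(d^2 + 8*d + 16) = (d - 2)*(d + 4)*(d + 4)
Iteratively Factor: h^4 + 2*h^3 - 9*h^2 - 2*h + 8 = (h + 4)*(h^3 - 2*h^2 - h + 2) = (h + 1)*(h + 4)*(h^2 - 3*h + 2) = (h - 2)*(h + 1)*(h + 4)*(h - 1)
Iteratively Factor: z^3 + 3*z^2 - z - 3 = (z + 3)*(z^2 - 1) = (z - 1)*(z + 3)*(z + 1)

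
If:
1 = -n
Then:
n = -1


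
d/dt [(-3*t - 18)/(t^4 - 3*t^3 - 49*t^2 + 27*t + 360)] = 3*(3*t^4 + 18*t^3 - 103*t^2 - 588*t - 198)/(t^8 - 6*t^7 - 89*t^6 + 348*t^5 + 2959*t^4 - 4806*t^3 - 34551*t^2 + 19440*t + 129600)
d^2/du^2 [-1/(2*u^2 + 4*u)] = (u*(u + 2) - 4*(u + 1)^2)/(u^3*(u + 2)^3)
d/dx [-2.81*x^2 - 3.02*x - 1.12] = -5.62*x - 3.02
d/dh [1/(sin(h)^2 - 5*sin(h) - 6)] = (5 - 2*sin(h))*cos(h)/((sin(h) - 6)^2*(sin(h) + 1)^2)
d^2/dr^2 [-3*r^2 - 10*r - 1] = -6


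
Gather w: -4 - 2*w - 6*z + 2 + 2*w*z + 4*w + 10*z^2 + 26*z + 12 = w*(2*z + 2) + 10*z^2 + 20*z + 10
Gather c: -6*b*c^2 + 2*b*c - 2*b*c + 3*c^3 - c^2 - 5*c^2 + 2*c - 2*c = 3*c^3 + c^2*(-6*b - 6)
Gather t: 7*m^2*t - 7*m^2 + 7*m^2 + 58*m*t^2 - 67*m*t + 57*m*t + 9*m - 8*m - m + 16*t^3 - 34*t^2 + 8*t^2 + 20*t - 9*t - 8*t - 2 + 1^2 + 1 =16*t^3 + t^2*(58*m - 26) + t*(7*m^2 - 10*m + 3)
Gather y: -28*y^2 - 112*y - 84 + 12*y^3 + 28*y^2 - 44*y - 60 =12*y^3 - 156*y - 144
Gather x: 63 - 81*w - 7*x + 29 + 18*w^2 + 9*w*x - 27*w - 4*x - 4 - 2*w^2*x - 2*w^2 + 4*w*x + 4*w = 16*w^2 - 104*w + x*(-2*w^2 + 13*w - 11) + 88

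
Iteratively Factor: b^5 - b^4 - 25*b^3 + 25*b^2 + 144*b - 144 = (b - 1)*(b^4 - 25*b^2 + 144) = (b - 3)*(b - 1)*(b^3 + 3*b^2 - 16*b - 48) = (b - 3)*(b - 1)*(b + 3)*(b^2 - 16) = (b - 4)*(b - 3)*(b - 1)*(b + 3)*(b + 4)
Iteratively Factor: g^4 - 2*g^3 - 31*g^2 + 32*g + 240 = (g - 5)*(g^3 + 3*g^2 - 16*g - 48) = (g - 5)*(g - 4)*(g^2 + 7*g + 12) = (g - 5)*(g - 4)*(g + 3)*(g + 4)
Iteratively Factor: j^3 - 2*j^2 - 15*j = (j - 5)*(j^2 + 3*j) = (j - 5)*(j + 3)*(j)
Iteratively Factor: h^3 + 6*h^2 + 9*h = (h)*(h^2 + 6*h + 9) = h*(h + 3)*(h + 3)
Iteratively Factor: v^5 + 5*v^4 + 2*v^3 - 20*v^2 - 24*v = (v + 3)*(v^4 + 2*v^3 - 4*v^2 - 8*v) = (v + 2)*(v + 3)*(v^3 - 4*v) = (v - 2)*(v + 2)*(v + 3)*(v^2 + 2*v) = (v - 2)*(v + 2)^2*(v + 3)*(v)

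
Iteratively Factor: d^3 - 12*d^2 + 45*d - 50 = (d - 5)*(d^2 - 7*d + 10) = (d - 5)*(d - 2)*(d - 5)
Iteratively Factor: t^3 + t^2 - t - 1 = (t + 1)*(t^2 - 1) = (t + 1)^2*(t - 1)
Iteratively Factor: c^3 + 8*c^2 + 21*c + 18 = (c + 3)*(c^2 + 5*c + 6) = (c + 3)^2*(c + 2)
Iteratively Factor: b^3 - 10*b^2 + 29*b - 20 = (b - 5)*(b^2 - 5*b + 4) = (b - 5)*(b - 4)*(b - 1)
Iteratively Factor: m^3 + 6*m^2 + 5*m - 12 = (m + 4)*(m^2 + 2*m - 3) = (m - 1)*(m + 4)*(m + 3)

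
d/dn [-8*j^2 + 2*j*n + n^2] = 2*j + 2*n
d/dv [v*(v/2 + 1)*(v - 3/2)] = 3*v^2/2 + v/2 - 3/2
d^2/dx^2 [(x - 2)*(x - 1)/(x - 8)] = 84/(x^3 - 24*x^2 + 192*x - 512)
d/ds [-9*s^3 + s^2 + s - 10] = -27*s^2 + 2*s + 1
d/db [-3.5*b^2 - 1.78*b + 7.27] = -7.0*b - 1.78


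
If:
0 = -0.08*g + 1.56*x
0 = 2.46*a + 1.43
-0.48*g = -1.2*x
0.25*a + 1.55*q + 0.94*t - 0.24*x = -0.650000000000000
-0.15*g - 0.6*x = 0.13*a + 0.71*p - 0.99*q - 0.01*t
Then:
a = -0.58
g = 0.00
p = -0.831531122217174*t - 0.347565592875374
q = -0.606451612903226*t - 0.325596643063205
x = 0.00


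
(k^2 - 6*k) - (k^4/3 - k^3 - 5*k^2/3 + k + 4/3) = -k^4/3 + k^3 + 8*k^2/3 - 7*k - 4/3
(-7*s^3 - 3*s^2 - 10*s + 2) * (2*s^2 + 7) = -14*s^5 - 6*s^4 - 69*s^3 - 17*s^2 - 70*s + 14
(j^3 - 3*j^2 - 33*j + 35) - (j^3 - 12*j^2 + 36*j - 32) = 9*j^2 - 69*j + 67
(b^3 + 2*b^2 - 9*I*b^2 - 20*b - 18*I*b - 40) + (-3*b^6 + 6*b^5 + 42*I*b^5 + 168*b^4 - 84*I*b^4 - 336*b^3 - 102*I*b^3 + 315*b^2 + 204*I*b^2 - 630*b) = -3*b^6 + 6*b^5 + 42*I*b^5 + 168*b^4 - 84*I*b^4 - 335*b^3 - 102*I*b^3 + 317*b^2 + 195*I*b^2 - 650*b - 18*I*b - 40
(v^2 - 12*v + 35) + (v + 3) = v^2 - 11*v + 38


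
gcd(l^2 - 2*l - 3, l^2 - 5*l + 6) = l - 3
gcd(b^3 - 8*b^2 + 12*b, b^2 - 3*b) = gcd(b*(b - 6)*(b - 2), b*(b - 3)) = b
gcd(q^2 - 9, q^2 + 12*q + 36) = 1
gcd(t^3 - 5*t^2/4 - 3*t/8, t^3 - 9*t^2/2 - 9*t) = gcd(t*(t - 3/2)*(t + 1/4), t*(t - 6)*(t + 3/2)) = t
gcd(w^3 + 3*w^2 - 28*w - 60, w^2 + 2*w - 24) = w + 6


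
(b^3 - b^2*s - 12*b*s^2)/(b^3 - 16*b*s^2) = (b + 3*s)/(b + 4*s)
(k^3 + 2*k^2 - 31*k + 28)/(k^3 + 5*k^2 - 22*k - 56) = (k - 1)/(k + 2)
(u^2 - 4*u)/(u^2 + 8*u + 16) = u*(u - 4)/(u^2 + 8*u + 16)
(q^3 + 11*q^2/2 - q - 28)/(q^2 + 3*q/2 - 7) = q + 4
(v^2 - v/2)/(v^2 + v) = (v - 1/2)/(v + 1)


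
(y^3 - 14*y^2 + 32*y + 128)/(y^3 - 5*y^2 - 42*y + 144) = (y^2 - 6*y - 16)/(y^2 + 3*y - 18)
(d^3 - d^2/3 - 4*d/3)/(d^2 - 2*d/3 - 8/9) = 3*d*(d + 1)/(3*d + 2)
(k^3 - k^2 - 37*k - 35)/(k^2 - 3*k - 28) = (k^2 + 6*k + 5)/(k + 4)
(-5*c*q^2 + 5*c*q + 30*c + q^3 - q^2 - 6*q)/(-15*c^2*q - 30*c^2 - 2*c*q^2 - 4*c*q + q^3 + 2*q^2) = (q - 3)/(3*c + q)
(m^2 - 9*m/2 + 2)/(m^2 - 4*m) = (m - 1/2)/m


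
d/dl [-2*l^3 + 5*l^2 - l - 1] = -6*l^2 + 10*l - 1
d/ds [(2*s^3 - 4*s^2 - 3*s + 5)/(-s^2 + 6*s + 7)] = (-2*s^4 + 24*s^3 + 15*s^2 - 46*s - 51)/(s^4 - 12*s^3 + 22*s^2 + 84*s + 49)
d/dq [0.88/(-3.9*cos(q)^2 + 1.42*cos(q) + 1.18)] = (1.2496 - 6.864*cos(q))*sin(q)/(-3.9*cos(q)^2 + 1.42*cos(q) + 1.18)^2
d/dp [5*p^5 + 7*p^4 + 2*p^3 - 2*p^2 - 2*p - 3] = 25*p^4 + 28*p^3 + 6*p^2 - 4*p - 2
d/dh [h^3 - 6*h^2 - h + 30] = 3*h^2 - 12*h - 1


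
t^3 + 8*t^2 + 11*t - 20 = (t - 1)*(t + 4)*(t + 5)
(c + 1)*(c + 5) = c^2 + 6*c + 5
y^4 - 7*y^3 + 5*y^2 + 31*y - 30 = (y - 5)*(y - 3)*(y - 1)*(y + 2)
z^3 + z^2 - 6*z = z*(z - 2)*(z + 3)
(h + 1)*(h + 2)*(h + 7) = h^3 + 10*h^2 + 23*h + 14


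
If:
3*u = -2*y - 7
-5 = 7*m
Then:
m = -5/7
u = -2*y/3 - 7/3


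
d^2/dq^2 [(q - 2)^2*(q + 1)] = 6*q - 6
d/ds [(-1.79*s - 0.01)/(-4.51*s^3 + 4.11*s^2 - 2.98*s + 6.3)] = (-16.1458*s^3 + 7.2216*s^2 + 0.0822000000000003*s - 11.3068)/(20.3401*s^6 - 37.0722*s^5 + 43.7717*s^4 - 81.3216*s^3 + 60.6664*s^2 - 37.548*s + 39.69)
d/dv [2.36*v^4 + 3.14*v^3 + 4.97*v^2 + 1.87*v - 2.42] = 9.44*v^3 + 9.42*v^2 + 9.94*v + 1.87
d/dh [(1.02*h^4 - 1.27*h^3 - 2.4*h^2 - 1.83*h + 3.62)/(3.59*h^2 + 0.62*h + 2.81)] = (7.3236*h^5 - 2.6621*h^4 + 9.89*h^3 - 5.6244*h^2 - 39.4796*h - 7.3867)/(12.8881*h^4 + 4.4516*h^3 + 20.5602*h^2 + 3.4844*h + 7.8961)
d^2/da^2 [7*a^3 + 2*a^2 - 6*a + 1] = 42*a + 4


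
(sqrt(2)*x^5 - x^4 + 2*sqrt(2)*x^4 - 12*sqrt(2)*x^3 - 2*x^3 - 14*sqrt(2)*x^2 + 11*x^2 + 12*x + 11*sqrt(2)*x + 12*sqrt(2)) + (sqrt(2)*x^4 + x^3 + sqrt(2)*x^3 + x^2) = sqrt(2)*x^5 - x^4 + 3*sqrt(2)*x^4 - 11*sqrt(2)*x^3 - x^3 - 14*sqrt(2)*x^2 + 12*x^2 + 12*x + 11*sqrt(2)*x + 12*sqrt(2)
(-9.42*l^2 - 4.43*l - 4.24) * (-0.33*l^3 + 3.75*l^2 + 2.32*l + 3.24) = 3.1086*l^5 - 33.8631*l^4 - 37.0677*l^3 - 56.6984*l^2 - 24.19*l - 13.7376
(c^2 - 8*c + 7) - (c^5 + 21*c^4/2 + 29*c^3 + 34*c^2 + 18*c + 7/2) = -c^5 - 21*c^4/2 - 29*c^3 - 33*c^2 - 26*c + 7/2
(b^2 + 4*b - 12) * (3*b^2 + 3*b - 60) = 3*b^4 + 15*b^3 - 84*b^2 - 276*b + 720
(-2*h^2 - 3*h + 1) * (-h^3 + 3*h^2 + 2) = 2*h^5 - 3*h^4 - 10*h^3 - h^2 - 6*h + 2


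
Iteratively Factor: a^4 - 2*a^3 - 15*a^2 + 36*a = (a - 3)*(a^3 + a^2 - 12*a) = (a - 3)^2*(a^2 + 4*a) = a*(a - 3)^2*(a + 4)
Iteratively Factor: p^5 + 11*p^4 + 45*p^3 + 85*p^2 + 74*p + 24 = (p + 4)*(p^4 + 7*p^3 + 17*p^2 + 17*p + 6) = (p + 3)*(p + 4)*(p^3 + 4*p^2 + 5*p + 2) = (p + 2)*(p + 3)*(p + 4)*(p^2 + 2*p + 1) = (p + 1)*(p + 2)*(p + 3)*(p + 4)*(p + 1)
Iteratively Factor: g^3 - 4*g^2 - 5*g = (g - 5)*(g^2 + g) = g*(g - 5)*(g + 1)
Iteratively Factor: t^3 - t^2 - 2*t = (t + 1)*(t^2 - 2*t) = (t - 2)*(t + 1)*(t)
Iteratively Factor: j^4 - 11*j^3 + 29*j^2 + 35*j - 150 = (j + 2)*(j^3 - 13*j^2 + 55*j - 75) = (j - 5)*(j + 2)*(j^2 - 8*j + 15) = (j - 5)^2*(j + 2)*(j - 3)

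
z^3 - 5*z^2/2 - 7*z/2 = z*(z - 7/2)*(z + 1)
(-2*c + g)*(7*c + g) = -14*c^2 + 5*c*g + g^2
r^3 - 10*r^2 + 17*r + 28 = (r - 7)*(r - 4)*(r + 1)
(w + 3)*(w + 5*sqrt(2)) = w^2 + 3*w + 5*sqrt(2)*w + 15*sqrt(2)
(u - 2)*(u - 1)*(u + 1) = u^3 - 2*u^2 - u + 2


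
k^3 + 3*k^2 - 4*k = k*(k - 1)*(k + 4)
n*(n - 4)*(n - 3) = n^3 - 7*n^2 + 12*n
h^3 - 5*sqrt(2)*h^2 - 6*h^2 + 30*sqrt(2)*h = h*(h - 6)*(h - 5*sqrt(2))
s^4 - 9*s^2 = s^2*(s - 3)*(s + 3)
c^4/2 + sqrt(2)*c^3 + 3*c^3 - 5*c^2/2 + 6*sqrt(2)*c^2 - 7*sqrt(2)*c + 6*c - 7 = (c/2 + sqrt(2)/2)*(c - 1)*(c + 7)*(c + sqrt(2))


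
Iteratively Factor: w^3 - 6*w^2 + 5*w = (w - 5)*(w^2 - w) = (w - 5)*(w - 1)*(w)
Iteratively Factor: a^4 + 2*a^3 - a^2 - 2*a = (a + 2)*(a^3 - a) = a*(a + 2)*(a^2 - 1) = a*(a - 1)*(a + 2)*(a + 1)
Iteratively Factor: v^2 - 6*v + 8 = (v - 2)*(v - 4)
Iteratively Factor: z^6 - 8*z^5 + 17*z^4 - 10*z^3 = (z - 5)*(z^5 - 3*z^4 + 2*z^3) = z*(z - 5)*(z^4 - 3*z^3 + 2*z^2) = z^2*(z - 5)*(z^3 - 3*z^2 + 2*z) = z^2*(z - 5)*(z - 2)*(z^2 - z) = z^3*(z - 5)*(z - 2)*(z - 1)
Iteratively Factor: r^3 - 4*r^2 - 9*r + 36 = (r - 4)*(r^2 - 9) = (r - 4)*(r - 3)*(r + 3)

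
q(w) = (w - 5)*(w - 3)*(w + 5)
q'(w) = (w - 5)*(w - 3) + (w - 5)*(w + 5) + (w - 3)*(w + 5)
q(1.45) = 35.49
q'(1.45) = -27.39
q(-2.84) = 98.90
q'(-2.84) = 16.24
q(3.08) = -1.24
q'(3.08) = -15.02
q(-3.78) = 72.62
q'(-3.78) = 40.55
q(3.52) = -6.56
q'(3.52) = -8.95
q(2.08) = 19.02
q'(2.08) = -24.50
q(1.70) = 28.74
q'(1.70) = -26.53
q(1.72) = 28.21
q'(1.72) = -26.44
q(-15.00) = -3600.00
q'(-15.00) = 740.00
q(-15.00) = -3600.00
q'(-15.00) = 740.00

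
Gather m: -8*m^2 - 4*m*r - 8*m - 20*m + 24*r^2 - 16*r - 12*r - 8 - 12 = -8*m^2 + m*(-4*r - 28) + 24*r^2 - 28*r - 20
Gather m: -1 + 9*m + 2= 9*m + 1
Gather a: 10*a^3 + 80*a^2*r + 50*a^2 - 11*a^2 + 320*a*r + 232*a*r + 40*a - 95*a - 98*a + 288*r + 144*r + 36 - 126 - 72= 10*a^3 + a^2*(80*r + 39) + a*(552*r - 153) + 432*r - 162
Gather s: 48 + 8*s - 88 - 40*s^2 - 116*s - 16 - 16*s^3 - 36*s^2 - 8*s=-16*s^3 - 76*s^2 - 116*s - 56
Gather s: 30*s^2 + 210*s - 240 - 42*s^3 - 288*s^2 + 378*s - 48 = -42*s^3 - 258*s^2 + 588*s - 288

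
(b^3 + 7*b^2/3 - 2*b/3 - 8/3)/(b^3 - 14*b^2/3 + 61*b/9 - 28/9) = 3*(3*b^2 + 10*b + 8)/(9*b^2 - 33*b + 28)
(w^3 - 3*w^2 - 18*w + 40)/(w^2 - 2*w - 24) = (w^2 - 7*w + 10)/(w - 6)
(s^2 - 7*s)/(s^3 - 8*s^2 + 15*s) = (s - 7)/(s^2 - 8*s + 15)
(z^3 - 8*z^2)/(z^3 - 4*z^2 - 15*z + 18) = z^2*(z - 8)/(z^3 - 4*z^2 - 15*z + 18)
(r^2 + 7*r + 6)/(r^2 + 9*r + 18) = (r + 1)/(r + 3)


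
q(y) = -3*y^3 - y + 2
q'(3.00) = -82.00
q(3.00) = -82.00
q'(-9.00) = -730.00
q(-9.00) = 2198.00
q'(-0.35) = -2.10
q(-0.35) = 2.48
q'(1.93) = -34.52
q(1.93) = -21.50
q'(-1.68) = -26.40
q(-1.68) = 17.90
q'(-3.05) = -84.72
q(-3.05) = 90.17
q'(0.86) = -7.66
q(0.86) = -0.77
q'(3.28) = -97.83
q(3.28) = -107.14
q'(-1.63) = -24.91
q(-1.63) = 16.62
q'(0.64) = -4.69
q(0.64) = 0.57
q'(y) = -9*y^2 - 1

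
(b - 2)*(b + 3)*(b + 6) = b^3 + 7*b^2 - 36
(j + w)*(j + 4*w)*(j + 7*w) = j^3 + 12*j^2*w + 39*j*w^2 + 28*w^3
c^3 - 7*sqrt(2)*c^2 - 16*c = c*(c - 8*sqrt(2))*(c + sqrt(2))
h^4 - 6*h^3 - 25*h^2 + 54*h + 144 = (h - 8)*(h - 3)*(h + 2)*(h + 3)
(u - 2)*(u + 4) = u^2 + 2*u - 8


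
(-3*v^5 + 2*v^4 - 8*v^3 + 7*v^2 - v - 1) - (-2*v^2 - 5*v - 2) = -3*v^5 + 2*v^4 - 8*v^3 + 9*v^2 + 4*v + 1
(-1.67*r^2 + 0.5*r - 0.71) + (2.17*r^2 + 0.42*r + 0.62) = 0.5*r^2 + 0.92*r - 0.09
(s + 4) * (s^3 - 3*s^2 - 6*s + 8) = s^4 + s^3 - 18*s^2 - 16*s + 32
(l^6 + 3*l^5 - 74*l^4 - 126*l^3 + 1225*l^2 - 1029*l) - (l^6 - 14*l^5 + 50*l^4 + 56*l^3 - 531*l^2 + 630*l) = 17*l^5 - 124*l^4 - 182*l^3 + 1756*l^2 - 1659*l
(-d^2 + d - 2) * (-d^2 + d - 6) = d^4 - 2*d^3 + 9*d^2 - 8*d + 12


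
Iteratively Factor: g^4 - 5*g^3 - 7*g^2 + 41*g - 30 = (g + 3)*(g^3 - 8*g^2 + 17*g - 10) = (g - 1)*(g + 3)*(g^2 - 7*g + 10) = (g - 5)*(g - 1)*(g + 3)*(g - 2)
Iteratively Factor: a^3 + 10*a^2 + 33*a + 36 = (a + 4)*(a^2 + 6*a + 9) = (a + 3)*(a + 4)*(a + 3)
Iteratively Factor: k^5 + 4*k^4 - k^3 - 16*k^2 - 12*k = (k + 2)*(k^4 + 2*k^3 - 5*k^2 - 6*k) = (k + 1)*(k + 2)*(k^3 + k^2 - 6*k) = (k - 2)*(k + 1)*(k + 2)*(k^2 + 3*k) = (k - 2)*(k + 1)*(k + 2)*(k + 3)*(k)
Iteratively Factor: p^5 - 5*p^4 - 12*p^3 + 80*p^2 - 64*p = (p + 4)*(p^4 - 9*p^3 + 24*p^2 - 16*p) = p*(p + 4)*(p^3 - 9*p^2 + 24*p - 16) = p*(p - 4)*(p + 4)*(p^2 - 5*p + 4) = p*(p - 4)*(p - 1)*(p + 4)*(p - 4)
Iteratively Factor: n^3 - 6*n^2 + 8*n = (n - 4)*(n^2 - 2*n) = n*(n - 4)*(n - 2)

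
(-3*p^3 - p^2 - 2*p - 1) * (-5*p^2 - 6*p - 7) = 15*p^5 + 23*p^4 + 37*p^3 + 24*p^2 + 20*p + 7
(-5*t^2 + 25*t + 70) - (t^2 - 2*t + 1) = -6*t^2 + 27*t + 69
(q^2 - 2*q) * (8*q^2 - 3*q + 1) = 8*q^4 - 19*q^3 + 7*q^2 - 2*q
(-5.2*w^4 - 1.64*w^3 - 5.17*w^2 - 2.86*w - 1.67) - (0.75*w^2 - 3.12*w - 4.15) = -5.2*w^4 - 1.64*w^3 - 5.92*w^2 + 0.26*w + 2.48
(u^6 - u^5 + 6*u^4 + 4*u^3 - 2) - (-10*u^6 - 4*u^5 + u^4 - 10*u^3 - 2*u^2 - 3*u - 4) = 11*u^6 + 3*u^5 + 5*u^4 + 14*u^3 + 2*u^2 + 3*u + 2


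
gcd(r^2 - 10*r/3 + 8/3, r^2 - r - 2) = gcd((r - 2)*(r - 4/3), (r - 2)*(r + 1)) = r - 2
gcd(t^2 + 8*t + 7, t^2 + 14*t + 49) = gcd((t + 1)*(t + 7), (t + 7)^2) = t + 7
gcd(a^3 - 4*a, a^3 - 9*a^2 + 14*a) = a^2 - 2*a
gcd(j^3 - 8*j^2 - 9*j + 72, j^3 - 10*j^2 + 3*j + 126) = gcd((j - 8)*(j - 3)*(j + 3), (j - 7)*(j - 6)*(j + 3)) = j + 3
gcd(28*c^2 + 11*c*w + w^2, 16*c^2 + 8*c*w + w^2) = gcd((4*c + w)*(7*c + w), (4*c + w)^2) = 4*c + w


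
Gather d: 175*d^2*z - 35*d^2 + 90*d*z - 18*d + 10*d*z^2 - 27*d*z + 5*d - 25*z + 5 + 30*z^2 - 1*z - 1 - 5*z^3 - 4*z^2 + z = d^2*(175*z - 35) + d*(10*z^2 + 63*z - 13) - 5*z^3 + 26*z^2 - 25*z + 4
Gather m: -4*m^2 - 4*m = -4*m^2 - 4*m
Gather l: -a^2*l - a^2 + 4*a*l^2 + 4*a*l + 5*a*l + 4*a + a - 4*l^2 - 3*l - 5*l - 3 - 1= -a^2 + 5*a + l^2*(4*a - 4) + l*(-a^2 + 9*a - 8) - 4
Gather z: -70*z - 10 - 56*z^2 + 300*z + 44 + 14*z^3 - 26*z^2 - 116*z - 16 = 14*z^3 - 82*z^2 + 114*z + 18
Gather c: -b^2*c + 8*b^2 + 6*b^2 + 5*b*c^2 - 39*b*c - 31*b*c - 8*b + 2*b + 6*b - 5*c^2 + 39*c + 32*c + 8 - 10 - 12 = 14*b^2 + c^2*(5*b - 5) + c*(-b^2 - 70*b + 71) - 14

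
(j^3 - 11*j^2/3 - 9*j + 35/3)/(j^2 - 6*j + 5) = j + 7/3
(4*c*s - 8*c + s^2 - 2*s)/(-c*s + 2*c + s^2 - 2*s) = (4*c + s)/(-c + s)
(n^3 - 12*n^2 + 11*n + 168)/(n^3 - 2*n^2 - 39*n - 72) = (n - 7)/(n + 3)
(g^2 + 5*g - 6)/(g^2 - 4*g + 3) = (g + 6)/(g - 3)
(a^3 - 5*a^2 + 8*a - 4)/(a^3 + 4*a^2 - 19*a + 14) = (a - 2)/(a + 7)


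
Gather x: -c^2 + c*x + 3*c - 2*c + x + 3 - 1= -c^2 + c + x*(c + 1) + 2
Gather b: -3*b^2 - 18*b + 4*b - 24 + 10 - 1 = -3*b^2 - 14*b - 15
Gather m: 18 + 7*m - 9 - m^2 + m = -m^2 + 8*m + 9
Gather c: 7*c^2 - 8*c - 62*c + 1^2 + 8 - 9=7*c^2 - 70*c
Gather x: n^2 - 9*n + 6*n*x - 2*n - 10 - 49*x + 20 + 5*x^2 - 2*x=n^2 - 11*n + 5*x^2 + x*(6*n - 51) + 10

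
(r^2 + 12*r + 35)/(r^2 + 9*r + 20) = (r + 7)/(r + 4)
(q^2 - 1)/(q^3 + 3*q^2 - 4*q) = (q + 1)/(q*(q + 4))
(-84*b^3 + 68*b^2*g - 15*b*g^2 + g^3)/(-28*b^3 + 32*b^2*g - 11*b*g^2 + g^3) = (6*b - g)/(2*b - g)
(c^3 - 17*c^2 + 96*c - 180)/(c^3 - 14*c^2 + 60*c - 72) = (c - 5)/(c - 2)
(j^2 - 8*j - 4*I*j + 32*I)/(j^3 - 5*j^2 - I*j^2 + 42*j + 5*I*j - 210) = (j^2 - 4*j*(2 + I) + 32*I)/(j^3 - j^2*(5 + I) + j*(42 + 5*I) - 210)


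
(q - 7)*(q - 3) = q^2 - 10*q + 21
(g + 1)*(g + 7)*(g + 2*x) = g^3 + 2*g^2*x + 8*g^2 + 16*g*x + 7*g + 14*x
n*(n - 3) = n^2 - 3*n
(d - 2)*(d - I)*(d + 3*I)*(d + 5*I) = d^4 - 2*d^3 + 7*I*d^3 - 7*d^2 - 14*I*d^2 + 14*d + 15*I*d - 30*I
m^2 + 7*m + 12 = (m + 3)*(m + 4)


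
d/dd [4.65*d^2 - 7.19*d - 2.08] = 9.3*d - 7.19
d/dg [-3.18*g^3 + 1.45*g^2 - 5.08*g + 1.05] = -9.54*g^2 + 2.9*g - 5.08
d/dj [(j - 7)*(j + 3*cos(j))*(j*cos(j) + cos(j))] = (7 - j)*(j + 3*cos(j))*(j*sin(j) - sqrt(2)*cos(j + pi/4)) - (j - 7)*(j + 1)*(3*sin(j) - 1)*cos(j) + (j + 1)*(j + 3*cos(j))*cos(j)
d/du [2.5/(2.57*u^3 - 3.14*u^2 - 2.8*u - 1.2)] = (-19.275*u^2 + 15.7*u + 7.0)/(-2.57*u^3 + 3.14*u^2 + 2.8*u + 1.2)^2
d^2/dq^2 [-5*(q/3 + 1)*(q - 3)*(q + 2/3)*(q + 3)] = -20*q^2 - 110*q/3 + 70/3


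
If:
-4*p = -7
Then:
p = 7/4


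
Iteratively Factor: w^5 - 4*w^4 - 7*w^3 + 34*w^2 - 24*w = (w - 4)*(w^4 - 7*w^2 + 6*w) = (w - 4)*(w - 1)*(w^3 + w^2 - 6*w) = (w - 4)*(w - 2)*(w - 1)*(w^2 + 3*w) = w*(w - 4)*(w - 2)*(w - 1)*(w + 3)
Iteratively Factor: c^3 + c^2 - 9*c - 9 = (c - 3)*(c^2 + 4*c + 3) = (c - 3)*(c + 3)*(c + 1)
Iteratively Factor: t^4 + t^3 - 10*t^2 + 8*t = (t - 1)*(t^3 + 2*t^2 - 8*t) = (t - 1)*(t + 4)*(t^2 - 2*t) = t*(t - 1)*(t + 4)*(t - 2)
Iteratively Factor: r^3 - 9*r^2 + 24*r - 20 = (r - 2)*(r^2 - 7*r + 10) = (r - 2)^2*(r - 5)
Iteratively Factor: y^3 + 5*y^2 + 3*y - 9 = (y + 3)*(y^2 + 2*y - 3) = (y - 1)*(y + 3)*(y + 3)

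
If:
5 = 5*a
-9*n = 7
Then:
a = 1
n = -7/9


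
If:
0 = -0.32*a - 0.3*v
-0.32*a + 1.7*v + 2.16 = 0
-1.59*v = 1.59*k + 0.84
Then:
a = 1.01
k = 0.55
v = -1.08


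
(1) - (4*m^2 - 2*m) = -4*m^2 + 2*m + 1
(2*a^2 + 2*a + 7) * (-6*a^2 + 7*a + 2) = -12*a^4 + 2*a^3 - 24*a^2 + 53*a + 14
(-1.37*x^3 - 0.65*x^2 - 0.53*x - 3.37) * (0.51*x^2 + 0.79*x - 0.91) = -0.6987*x^5 - 1.4138*x^4 + 0.4629*x^3 - 1.5459*x^2 - 2.18*x + 3.0667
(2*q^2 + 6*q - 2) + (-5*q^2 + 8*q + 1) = -3*q^2 + 14*q - 1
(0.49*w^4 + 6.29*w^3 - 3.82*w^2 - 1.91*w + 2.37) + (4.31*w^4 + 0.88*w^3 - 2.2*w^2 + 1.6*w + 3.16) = 4.8*w^4 + 7.17*w^3 - 6.02*w^2 - 0.31*w + 5.53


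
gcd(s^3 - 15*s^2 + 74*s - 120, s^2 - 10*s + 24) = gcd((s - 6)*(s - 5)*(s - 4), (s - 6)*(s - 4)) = s^2 - 10*s + 24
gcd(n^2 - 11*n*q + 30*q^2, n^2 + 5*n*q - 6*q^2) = 1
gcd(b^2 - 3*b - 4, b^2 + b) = b + 1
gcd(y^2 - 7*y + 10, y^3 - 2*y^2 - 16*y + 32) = y - 2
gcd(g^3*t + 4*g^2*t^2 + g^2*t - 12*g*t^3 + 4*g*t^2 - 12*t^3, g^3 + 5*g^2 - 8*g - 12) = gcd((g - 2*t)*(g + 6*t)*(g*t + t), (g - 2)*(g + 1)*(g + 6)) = g + 1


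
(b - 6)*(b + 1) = b^2 - 5*b - 6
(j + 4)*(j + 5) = j^2 + 9*j + 20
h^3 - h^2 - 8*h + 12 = (h - 2)^2*(h + 3)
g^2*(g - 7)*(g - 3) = g^4 - 10*g^3 + 21*g^2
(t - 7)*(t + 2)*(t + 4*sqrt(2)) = t^3 - 5*t^2 + 4*sqrt(2)*t^2 - 20*sqrt(2)*t - 14*t - 56*sqrt(2)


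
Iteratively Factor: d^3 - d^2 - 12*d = (d - 4)*(d^2 + 3*d) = d*(d - 4)*(d + 3)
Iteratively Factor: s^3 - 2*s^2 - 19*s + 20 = (s - 1)*(s^2 - s - 20) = (s - 1)*(s + 4)*(s - 5)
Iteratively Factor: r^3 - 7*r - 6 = (r - 3)*(r^2 + 3*r + 2) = (r - 3)*(r + 1)*(r + 2)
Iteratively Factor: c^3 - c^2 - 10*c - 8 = (c + 1)*(c^2 - 2*c - 8) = (c + 1)*(c + 2)*(c - 4)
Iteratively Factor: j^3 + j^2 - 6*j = (j - 2)*(j^2 + 3*j) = (j - 2)*(j + 3)*(j)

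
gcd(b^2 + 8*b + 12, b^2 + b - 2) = b + 2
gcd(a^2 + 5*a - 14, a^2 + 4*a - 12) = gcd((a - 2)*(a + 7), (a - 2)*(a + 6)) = a - 2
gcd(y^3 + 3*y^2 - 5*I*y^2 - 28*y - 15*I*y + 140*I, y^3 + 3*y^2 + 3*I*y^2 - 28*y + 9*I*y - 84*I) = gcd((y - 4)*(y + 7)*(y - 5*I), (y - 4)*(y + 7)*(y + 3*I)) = y^2 + 3*y - 28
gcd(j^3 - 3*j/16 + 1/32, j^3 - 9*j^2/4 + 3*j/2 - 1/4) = j - 1/4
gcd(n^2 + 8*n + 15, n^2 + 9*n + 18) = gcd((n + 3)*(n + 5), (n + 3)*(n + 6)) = n + 3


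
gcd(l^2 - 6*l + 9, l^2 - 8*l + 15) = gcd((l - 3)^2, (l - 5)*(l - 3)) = l - 3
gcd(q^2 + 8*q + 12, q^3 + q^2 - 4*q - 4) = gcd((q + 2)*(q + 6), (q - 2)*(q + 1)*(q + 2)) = q + 2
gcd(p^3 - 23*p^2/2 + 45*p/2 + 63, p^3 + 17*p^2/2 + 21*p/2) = p + 3/2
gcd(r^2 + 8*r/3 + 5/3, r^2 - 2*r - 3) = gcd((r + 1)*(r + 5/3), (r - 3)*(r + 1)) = r + 1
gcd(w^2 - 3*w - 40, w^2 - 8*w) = w - 8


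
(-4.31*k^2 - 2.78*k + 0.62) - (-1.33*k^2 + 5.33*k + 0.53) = -2.98*k^2 - 8.11*k + 0.09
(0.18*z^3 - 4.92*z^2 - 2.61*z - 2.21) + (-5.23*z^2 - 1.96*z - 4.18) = 0.18*z^3 - 10.15*z^2 - 4.57*z - 6.39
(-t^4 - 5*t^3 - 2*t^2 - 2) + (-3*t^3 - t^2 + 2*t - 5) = -t^4 - 8*t^3 - 3*t^2 + 2*t - 7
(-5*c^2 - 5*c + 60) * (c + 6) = -5*c^3 - 35*c^2 + 30*c + 360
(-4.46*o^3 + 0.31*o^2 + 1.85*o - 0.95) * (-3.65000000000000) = 16.279*o^3 - 1.1315*o^2 - 6.7525*o + 3.4675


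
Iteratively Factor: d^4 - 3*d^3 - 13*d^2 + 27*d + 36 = (d - 4)*(d^3 + d^2 - 9*d - 9) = (d - 4)*(d + 1)*(d^2 - 9) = (d - 4)*(d + 1)*(d + 3)*(d - 3)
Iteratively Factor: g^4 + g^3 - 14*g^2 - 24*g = (g + 2)*(g^3 - g^2 - 12*g) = g*(g + 2)*(g^2 - g - 12) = g*(g + 2)*(g + 3)*(g - 4)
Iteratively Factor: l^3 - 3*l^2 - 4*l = (l + 1)*(l^2 - 4*l) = l*(l + 1)*(l - 4)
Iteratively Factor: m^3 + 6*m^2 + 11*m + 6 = (m + 2)*(m^2 + 4*m + 3) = (m + 2)*(m + 3)*(m + 1)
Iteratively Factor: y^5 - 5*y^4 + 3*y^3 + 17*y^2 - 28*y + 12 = (y + 2)*(y^4 - 7*y^3 + 17*y^2 - 17*y + 6) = (y - 1)*(y + 2)*(y^3 - 6*y^2 + 11*y - 6) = (y - 2)*(y - 1)*(y + 2)*(y^2 - 4*y + 3) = (y - 2)*(y - 1)^2*(y + 2)*(y - 3)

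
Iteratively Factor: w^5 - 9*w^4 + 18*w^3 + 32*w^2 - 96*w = (w - 4)*(w^4 - 5*w^3 - 2*w^2 + 24*w) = (w - 4)*(w + 2)*(w^3 - 7*w^2 + 12*w) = (w - 4)^2*(w + 2)*(w^2 - 3*w) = w*(w - 4)^2*(w + 2)*(w - 3)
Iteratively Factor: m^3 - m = (m)*(m^2 - 1) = m*(m + 1)*(m - 1)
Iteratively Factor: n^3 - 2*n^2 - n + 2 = (n - 2)*(n^2 - 1) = (n - 2)*(n + 1)*(n - 1)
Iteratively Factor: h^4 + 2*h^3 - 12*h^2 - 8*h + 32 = (h + 2)*(h^3 - 12*h + 16) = (h - 2)*(h + 2)*(h^2 + 2*h - 8) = (h - 2)^2*(h + 2)*(h + 4)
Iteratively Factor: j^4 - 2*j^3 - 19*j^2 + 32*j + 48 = (j - 4)*(j^3 + 2*j^2 - 11*j - 12) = (j - 4)*(j + 4)*(j^2 - 2*j - 3) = (j - 4)*(j - 3)*(j + 4)*(j + 1)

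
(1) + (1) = 2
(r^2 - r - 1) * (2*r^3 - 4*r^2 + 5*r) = 2*r^5 - 6*r^4 + 7*r^3 - r^2 - 5*r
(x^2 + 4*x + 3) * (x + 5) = x^3 + 9*x^2 + 23*x + 15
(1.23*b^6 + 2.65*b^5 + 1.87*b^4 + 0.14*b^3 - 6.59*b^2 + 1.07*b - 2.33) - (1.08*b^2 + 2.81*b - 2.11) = 1.23*b^6 + 2.65*b^5 + 1.87*b^4 + 0.14*b^3 - 7.67*b^2 - 1.74*b - 0.22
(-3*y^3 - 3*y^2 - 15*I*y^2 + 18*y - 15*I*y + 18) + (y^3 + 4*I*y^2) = -2*y^3 - 3*y^2 - 11*I*y^2 + 18*y - 15*I*y + 18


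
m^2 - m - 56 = (m - 8)*(m + 7)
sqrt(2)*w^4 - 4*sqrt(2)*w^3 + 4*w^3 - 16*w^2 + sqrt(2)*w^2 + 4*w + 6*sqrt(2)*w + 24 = (w - 3)*(w - 2)*(w + 2*sqrt(2))*(sqrt(2)*w + sqrt(2))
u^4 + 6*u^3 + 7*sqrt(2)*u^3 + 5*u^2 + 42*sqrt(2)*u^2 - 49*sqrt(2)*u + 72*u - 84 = (u - 1)*(u + 7)*(u + sqrt(2))*(u + 6*sqrt(2))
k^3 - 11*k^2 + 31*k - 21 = (k - 7)*(k - 3)*(k - 1)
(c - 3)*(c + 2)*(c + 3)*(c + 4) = c^4 + 6*c^3 - c^2 - 54*c - 72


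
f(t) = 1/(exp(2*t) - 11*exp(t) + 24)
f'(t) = (-2*exp(2*t) + 11*exp(t))/(exp(2*t) - 11*exp(t) + 24)^2 = (11 - 2*exp(t))*exp(t)/(exp(2*t) - 11*exp(t) + 24)^2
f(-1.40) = 0.05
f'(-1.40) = 0.01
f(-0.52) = 0.06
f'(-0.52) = 0.02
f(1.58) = -0.17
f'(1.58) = 0.18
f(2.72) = 0.01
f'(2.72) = -0.04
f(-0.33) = 0.06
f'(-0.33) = 0.02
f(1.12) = -3.12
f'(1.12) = 145.71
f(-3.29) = 0.04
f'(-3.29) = 0.00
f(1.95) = -0.26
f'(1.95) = -1.40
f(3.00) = 0.00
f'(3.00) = -0.01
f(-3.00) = 0.04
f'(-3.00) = 0.00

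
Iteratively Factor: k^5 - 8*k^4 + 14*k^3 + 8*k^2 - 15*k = (k - 5)*(k^4 - 3*k^3 - k^2 + 3*k) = (k - 5)*(k + 1)*(k^3 - 4*k^2 + 3*k) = (k - 5)*(k - 3)*(k + 1)*(k^2 - k) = k*(k - 5)*(k - 3)*(k + 1)*(k - 1)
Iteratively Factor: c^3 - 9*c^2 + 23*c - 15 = (c - 1)*(c^2 - 8*c + 15) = (c - 5)*(c - 1)*(c - 3)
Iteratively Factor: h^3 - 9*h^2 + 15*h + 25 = (h + 1)*(h^2 - 10*h + 25) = (h - 5)*(h + 1)*(h - 5)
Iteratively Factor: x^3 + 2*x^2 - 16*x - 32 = (x + 4)*(x^2 - 2*x - 8) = (x + 2)*(x + 4)*(x - 4)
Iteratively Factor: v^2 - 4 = (v - 2)*(v + 2)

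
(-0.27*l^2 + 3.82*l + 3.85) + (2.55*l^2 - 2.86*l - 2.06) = 2.28*l^2 + 0.96*l + 1.79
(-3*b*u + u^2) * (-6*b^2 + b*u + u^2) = 18*b^3*u - 9*b^2*u^2 - 2*b*u^3 + u^4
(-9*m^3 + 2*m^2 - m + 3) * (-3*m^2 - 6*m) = 27*m^5 + 48*m^4 - 9*m^3 - 3*m^2 - 18*m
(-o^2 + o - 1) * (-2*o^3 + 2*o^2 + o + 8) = 2*o^5 - 4*o^4 + 3*o^3 - 9*o^2 + 7*o - 8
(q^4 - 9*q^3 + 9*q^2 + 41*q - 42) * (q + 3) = q^5 - 6*q^4 - 18*q^3 + 68*q^2 + 81*q - 126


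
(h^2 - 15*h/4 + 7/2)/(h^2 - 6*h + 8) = (h - 7/4)/(h - 4)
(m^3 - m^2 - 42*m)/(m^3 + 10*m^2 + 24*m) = (m - 7)/(m + 4)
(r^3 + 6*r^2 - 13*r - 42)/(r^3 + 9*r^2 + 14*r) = (r - 3)/r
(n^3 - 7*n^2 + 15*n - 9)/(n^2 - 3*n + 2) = (n^2 - 6*n + 9)/(n - 2)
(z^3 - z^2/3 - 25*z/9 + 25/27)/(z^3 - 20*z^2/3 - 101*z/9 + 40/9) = (z - 5/3)/(z - 8)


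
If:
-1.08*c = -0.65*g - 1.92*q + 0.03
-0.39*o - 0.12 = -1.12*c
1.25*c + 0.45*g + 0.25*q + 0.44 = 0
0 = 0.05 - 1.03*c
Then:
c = 0.05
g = -1.40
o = -0.17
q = 0.52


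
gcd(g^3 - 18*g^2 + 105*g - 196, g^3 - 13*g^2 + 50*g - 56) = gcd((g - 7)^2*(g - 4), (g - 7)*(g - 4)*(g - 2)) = g^2 - 11*g + 28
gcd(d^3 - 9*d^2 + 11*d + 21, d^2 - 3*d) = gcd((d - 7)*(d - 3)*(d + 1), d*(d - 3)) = d - 3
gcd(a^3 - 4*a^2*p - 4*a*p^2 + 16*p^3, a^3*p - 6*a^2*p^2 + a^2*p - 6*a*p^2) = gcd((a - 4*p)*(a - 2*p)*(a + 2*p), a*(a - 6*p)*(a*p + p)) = 1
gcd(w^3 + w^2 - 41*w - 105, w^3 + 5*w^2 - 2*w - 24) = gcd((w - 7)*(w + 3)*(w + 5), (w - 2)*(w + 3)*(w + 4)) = w + 3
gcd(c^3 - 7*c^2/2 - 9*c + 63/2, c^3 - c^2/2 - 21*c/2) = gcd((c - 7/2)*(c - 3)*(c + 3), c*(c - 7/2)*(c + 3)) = c^2 - c/2 - 21/2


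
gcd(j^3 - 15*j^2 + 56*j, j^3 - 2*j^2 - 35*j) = j^2 - 7*j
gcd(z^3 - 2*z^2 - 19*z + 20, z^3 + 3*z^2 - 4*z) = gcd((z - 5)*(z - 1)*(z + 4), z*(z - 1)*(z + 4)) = z^2 + 3*z - 4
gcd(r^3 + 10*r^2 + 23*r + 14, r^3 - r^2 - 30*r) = 1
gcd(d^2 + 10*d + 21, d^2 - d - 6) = 1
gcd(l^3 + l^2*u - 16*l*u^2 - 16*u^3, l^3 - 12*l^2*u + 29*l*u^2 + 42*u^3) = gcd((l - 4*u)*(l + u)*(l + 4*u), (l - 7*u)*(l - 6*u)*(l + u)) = l + u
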